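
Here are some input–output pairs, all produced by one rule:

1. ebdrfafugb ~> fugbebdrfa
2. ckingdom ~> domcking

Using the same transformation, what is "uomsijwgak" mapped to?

wgakuomsij

Each output is the input with this applied: move the first character to the end, then swap the front and back halves of the string.
For "uomsijwgak", step one produces "omsijwgaku"; step two turns that into "wgakuomsij".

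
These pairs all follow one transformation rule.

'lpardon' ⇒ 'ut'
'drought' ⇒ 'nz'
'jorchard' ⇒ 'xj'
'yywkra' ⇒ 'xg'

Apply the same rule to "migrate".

zk

Each output is the input with this applied: shift every letter 6 places forward in the alphabet (wrapping around), then keep only the last 2 characters.
For "migrate" the result is "zk".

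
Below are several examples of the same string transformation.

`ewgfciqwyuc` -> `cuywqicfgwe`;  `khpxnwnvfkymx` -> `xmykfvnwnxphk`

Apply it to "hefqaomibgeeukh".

hkueegbimoaqfeh

What's happening: reverse the string.
So "hefqaomibgeeukh" becomes "hkueegbimoaqfeh".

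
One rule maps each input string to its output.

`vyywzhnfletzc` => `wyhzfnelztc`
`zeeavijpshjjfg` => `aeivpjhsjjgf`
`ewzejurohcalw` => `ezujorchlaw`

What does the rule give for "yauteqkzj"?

tuqezkj

The pattern: swap each adjacent pair of characters (1↔2, 3↔4, ...), then delete the first 2 characters.
Starting from "yauteqkzj": after the first operation, "aytuqezkj"; after the second, "tuqezkj".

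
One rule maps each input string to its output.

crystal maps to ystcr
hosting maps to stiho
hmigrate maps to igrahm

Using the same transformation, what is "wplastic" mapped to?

lastwp

In each case the input is transformed by: delete the last 2 characters, then move the first 2 characters to the end (rotate left by 2).
On "wplastic": the first step gives "wplast", and the second then gives "lastwp".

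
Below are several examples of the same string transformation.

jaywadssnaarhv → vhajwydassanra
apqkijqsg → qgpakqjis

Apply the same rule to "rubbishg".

ghurbbsi

In each case the input is transformed by: swap each adjacent pair of characters (1↔2, 3↔4, ...), then move the last 2 characters to the front (rotate right by 2).
For "rubbishg", step one produces "urbbsigh"; step two turns that into "ghurbbsi".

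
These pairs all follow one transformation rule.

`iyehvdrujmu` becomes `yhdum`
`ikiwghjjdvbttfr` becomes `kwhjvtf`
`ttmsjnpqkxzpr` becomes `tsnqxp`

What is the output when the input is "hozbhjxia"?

The rule is to keep every other character starting from the second (positions 2nd, 4th, 6th, ...).
"hozbhjxia" → "obji".

obji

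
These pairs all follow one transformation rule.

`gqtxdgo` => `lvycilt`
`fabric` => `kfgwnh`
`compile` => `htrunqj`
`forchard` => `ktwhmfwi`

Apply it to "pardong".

The rule is to shift every letter 5 places forward in the alphabet (wrapping around).
Applying that to "pardong" gives "ufwitsl".

ufwitsl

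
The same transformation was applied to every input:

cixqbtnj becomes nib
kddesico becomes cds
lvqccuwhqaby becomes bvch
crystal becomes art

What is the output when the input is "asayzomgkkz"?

kszg

The rule is to move the last 2 characters to the front (rotate right by 2), then keep one character in every 3, starting at position 1 (positions 1st, 4th, 7th, ...).
On "asayzomgkkz" that produces "kszg".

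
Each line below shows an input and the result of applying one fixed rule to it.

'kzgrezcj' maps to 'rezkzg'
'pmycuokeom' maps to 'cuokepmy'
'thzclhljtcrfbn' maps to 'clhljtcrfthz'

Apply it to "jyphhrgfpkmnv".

Each output is the input with this applied: delete the last 2 characters, then move the first 3 characters to the end (rotate left by 3).
Applying both steps to "jyphhrgfpkmnv": "jyphhrgfpkm", then "hhrgfpkmjyp".

hhrgfpkmjyp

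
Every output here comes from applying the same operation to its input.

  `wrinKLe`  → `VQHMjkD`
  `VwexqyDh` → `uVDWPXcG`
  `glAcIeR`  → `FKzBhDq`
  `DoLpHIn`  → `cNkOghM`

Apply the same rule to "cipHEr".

BHOgdQ

In each case the input is transformed by: shift every letter 1 place backward in the alphabet (wrapping around), then flip the case of every letter.
For "cipHEr" the result is "BHOgdQ".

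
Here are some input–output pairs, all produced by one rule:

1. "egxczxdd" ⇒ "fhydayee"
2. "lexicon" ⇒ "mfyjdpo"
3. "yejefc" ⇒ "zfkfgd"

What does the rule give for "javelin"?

kbwfmjo

The rule is to shift every letter 1 place forward in the alphabet (wrapping around).
On "javelin" that produces "kbwfmjo".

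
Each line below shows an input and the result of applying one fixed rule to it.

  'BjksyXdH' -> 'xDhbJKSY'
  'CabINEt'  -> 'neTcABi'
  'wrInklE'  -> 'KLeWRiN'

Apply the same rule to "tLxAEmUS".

MusTlXae

Rule — move the last 3 characters to the front (rotate right by 3), then flip the case of every letter.
Doing the same to "tLxAEmUS": "MusTlXae".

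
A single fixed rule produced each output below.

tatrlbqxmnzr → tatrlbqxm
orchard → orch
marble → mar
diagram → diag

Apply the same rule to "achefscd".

The pattern: delete the last 3 characters.
Applying that to "achefscd" gives "achef".

achef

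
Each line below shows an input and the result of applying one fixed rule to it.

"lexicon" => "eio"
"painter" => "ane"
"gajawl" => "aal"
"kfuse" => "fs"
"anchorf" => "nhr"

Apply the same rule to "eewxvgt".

The transformation: keep every other character starting from the second (positions 2nd, 4th, 6th, ...).
Applying that to "eewxvgt" gives "exg".

exg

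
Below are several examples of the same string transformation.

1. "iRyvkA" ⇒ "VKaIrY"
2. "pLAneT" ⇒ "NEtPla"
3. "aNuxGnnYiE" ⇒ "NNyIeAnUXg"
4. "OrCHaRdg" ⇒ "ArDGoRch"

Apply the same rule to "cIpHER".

Rule — swap the front and back halves of the string, then flip the case of every letter.
So "cIpHER" becomes "herCiP".

herCiP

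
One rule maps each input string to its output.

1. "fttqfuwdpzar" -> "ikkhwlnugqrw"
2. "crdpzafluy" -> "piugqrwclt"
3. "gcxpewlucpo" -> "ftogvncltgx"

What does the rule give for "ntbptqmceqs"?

The pattern: swap the first and last characters, then shift every letter 9 places backward in the alphabet (wrapping around).
Applying both steps to "ntbptqmceqs": "stbptqmceqn", then "jksgkhdtvhe".

jksgkhdtvhe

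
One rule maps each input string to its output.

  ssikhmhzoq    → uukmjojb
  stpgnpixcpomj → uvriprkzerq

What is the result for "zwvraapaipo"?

In each case the input is transformed by: delete the last 2 characters, then shift every letter 2 places forward in the alphabet (wrapping around).
Working it through for "zwvraapaipo": intermediate "zwvraapai", final "byxtccrck".

byxtccrck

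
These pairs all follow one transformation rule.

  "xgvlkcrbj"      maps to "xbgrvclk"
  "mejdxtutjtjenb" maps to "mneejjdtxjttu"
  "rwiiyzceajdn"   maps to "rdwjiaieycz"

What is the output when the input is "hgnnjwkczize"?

hzginzncjkw

Each output is the input with this applied: delete the last character, then take characters alternately from the front and the back (1st, last, 2nd, 2nd-last, ...).
Working it through for "hgnnjwkczize": intermediate "hgnnjwkcziz", final "hzginzncjkw".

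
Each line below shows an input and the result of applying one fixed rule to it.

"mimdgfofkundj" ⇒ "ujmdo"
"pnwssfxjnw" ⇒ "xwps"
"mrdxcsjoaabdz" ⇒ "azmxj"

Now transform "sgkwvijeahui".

jhsw

Each output is the input with this applied: keep one character in every 3, starting at position 1 (positions 1st, 4th, 7th, ...), then move the last 2 characters to the front (rotate right by 2).
On "sgkwvijeahui" that produces "jhsw".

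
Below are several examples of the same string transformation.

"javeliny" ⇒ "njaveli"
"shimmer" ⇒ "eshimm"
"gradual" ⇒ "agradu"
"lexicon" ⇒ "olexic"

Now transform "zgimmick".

czgimmi

Each output is the input with this applied: delete the last character, then move the last character to the front.
Working it through for "zgimmick": intermediate "zgimmic", final "czgimmi".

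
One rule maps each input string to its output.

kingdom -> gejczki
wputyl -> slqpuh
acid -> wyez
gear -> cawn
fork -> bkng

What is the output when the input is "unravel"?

qjnwrah

The transformation: shift every letter 4 places backward in the alphabet (wrapping around).
For "unravel" the result is "qjnwrah".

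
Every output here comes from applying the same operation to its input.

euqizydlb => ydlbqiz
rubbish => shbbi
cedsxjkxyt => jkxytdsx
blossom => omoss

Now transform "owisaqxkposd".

Looking at the pairs, the operation is to delete the first 2 characters, then move the first 3 characters to the end (rotate left by 3).
Starting from "owisaqxkposd": after the first operation, "isaqxkposd"; after the second, "qxkposdisa".

qxkposdisa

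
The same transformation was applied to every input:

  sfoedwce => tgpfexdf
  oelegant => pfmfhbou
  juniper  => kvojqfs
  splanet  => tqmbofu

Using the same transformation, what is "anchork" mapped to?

bodipsl

Rule — shift every letter 1 place forward in the alphabet (wrapping around).
Applying that to "anchork" gives "bodipsl".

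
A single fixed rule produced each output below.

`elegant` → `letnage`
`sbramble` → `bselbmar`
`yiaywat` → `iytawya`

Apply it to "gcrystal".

cglatsyr

Looking at the pairs, the operation is to move the first 2 characters to the end (rotate left by 2), then reverse the string.
On "gcrystal": the first step gives "rystalgc", and the second then gives "cglatsyr".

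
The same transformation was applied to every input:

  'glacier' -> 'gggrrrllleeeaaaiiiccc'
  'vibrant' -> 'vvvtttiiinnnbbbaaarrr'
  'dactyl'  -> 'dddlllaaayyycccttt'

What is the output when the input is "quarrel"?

In each case the input is transformed by: take characters alternately from the front and the back (1st, last, 2nd, 2nd-last, ...), then repeat every character 3 times.
Applying both steps to "quarrel": "qluearr", then "qqqllluuueeeaaarrrrrr".

qqqllluuueeeaaarrrrrr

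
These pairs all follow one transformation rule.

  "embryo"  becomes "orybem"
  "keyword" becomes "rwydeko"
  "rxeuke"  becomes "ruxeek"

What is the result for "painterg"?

The pattern: sort the characters into alphabetical order, then move the last 3 characters to the front (rotate right by 3).
Applying both steps to "painterg": "aeginprt", then "prtaegin".

prtaegin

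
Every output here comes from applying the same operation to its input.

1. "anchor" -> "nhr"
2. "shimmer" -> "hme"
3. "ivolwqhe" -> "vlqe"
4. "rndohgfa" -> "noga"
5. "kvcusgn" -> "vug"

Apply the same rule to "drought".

Looking at the pairs, the operation is to keep every other character starting from the second (positions 2nd, 4th, 6th, ...).
On "drought" that produces "ruh".

ruh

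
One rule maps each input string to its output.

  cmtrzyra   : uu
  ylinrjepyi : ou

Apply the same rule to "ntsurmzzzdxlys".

The pattern: shift every letter 3 places forward in the alphabet (wrapping around), then keep only the vowels.
Applying both steps to "ntsurmzzzdxlys": "qwvxupcccgaobv", then "uao".

uao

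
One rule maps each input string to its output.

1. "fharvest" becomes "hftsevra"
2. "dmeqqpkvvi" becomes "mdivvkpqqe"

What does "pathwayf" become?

apfyawht

The rule is to reverse the string, then move the last 2 characters to the front (rotate right by 2).
"pathwayf" → "fyawhtap" → "apfyawht".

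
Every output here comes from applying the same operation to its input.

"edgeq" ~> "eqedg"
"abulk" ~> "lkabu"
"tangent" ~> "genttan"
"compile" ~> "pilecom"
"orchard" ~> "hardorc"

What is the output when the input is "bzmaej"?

The transformation: move the first 3 characters to the end (rotate left by 3).
Doing the same to "bzmaej": "aejbzm".

aejbzm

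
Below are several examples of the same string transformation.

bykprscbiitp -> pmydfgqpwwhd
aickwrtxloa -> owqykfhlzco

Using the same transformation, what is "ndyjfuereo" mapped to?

brmxtisfsc

What's happening: shift every letter 12 places backward in the alphabet (wrapping around).
Doing the same to "ndyjfuereo": "brmxtisfsc".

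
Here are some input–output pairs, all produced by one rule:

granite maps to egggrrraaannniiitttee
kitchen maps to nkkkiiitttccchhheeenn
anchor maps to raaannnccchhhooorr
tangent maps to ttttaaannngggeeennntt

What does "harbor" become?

rhhhaaarrrbbbooorr

Rule — repeat every character 3 times, then move the last character to the front.
Working it through for "harbor": intermediate "hhhaaarrrbbbooorrr", final "rhhhaaarrrbbbooorr".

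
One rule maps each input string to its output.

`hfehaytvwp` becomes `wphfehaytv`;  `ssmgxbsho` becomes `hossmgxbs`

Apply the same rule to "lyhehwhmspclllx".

lxlyhehwhmspcll

The rule is to move the last 2 characters to the front (rotate right by 2).
"lyhehwhmspclllx" → "lxlyhehwhmspcll".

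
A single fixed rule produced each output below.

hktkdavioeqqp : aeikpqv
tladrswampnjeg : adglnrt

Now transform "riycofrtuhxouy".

Rule — sort the characters into alphabetical order, then keep every other character starting from the first (positions 1st, 3rd, 5th, ...).
"riycofrtuhxouy" → "cfhioorrtuuxyy" → "chortuy".

chortuy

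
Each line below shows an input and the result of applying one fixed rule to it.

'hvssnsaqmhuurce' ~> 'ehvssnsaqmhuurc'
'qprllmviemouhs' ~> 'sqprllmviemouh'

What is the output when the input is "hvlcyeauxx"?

xhvlcyeaux

The transformation: move the last character to the front.
Applying that to "hvlcyeauxx" gives "xhvlcyeaux".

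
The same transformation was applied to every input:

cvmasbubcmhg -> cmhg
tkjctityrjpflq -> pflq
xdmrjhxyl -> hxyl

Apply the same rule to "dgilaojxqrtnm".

rtnm

Looking at the pairs, the operation is to keep only the last 4 characters.
For "dgilaojxqrtnm" the result is "rtnm".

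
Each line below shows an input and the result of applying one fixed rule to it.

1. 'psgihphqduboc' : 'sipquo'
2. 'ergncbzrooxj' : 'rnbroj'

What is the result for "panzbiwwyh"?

Rule — keep every other character starting from the second (positions 2nd, 4th, 6th, ...).
Applying that to "panzbiwwyh" gives "aziwh".

aziwh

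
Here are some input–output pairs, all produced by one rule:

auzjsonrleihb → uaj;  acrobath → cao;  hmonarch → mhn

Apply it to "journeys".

The transformation: swap each adjacent pair of characters (1↔2, 3↔4, ...), then keep only the first 3 characters.
Doing the same to "journeys": "ojr".

ojr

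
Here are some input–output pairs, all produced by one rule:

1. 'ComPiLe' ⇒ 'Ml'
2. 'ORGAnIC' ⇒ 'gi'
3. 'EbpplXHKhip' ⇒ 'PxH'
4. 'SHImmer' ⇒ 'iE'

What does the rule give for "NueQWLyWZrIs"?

What's happening: flip the case of every letter, then keep one character in every 3, starting at position 3 (positions 3rd, 6th, 9th, ...).
Applying both steps to "NueQWLyWZrIs": "nUEqwlYwzRiS", then "ElzS".

ElzS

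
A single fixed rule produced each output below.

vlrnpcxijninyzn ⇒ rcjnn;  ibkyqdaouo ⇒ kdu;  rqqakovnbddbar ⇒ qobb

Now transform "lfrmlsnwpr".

The rule is to keep one character in every 3, starting at position 3 (positions 3rd, 6th, 9th, ...).
Doing the same to "lfrmlsnwpr": "rsp".

rsp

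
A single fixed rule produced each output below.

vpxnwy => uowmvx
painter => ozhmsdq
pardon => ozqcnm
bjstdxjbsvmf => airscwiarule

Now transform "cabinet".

bzahmds

In each case the input is transformed by: shift every letter 1 place backward in the alphabet (wrapping around).
"cabinet" → "bzahmds".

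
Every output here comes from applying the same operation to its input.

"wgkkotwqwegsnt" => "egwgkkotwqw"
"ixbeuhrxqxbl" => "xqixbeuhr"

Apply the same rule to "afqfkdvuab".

dvafqfk

The transformation: delete the last 3 characters, then move the last 2 characters to the front (rotate right by 2).
Doing the same to "afqfkdvuab": "dvafqfk".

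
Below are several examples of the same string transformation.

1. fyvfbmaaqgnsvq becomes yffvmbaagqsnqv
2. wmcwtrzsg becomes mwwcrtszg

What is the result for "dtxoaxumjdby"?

tdoxxamudjyb

What's happening: swap each adjacent pair of characters (1↔2, 3↔4, ...).
Applying that to "dtxoaxumjdby" gives "tdoxxamudjyb".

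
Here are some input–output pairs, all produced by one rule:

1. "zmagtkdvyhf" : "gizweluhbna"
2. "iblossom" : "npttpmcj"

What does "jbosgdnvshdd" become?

The transformation: shift every letter 1 place forward in the alphabet (wrapping around), then reverse the string.
Working it through for "jbosgdnvshdd": intermediate "kcptheowtiee", final "eeitwoehtpck".
(Check on "zmagtkdvyhf": → "anbhulewzig" → "gizweluhbna" ✓)

eeitwoehtpck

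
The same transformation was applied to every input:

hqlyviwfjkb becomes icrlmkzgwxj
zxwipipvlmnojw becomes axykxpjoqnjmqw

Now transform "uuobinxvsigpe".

vfvqphcjjtowy

The transformation: shift every letter 1 place forward in the alphabet (wrapping around), then take characters alternately from the front and the back (1st, last, 2nd, 2nd-last, ...).
On "uuobinxvsigpe": the first step gives "vvpcjoywtjhqf", and the second then gives "vfvqphcjjtowy".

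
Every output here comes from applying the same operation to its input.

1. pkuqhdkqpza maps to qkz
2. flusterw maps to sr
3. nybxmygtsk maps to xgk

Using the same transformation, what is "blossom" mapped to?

sm

The pattern: move the first character to the end, then keep one character in every 3, starting at position 3 (positions 3rd, 6th, 9th, ...).
For "blossom", step one produces "lossomb"; step two turns that into "sm".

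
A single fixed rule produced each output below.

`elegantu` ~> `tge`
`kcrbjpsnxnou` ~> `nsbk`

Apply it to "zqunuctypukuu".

uutnz

In each case the input is transformed by: keep one character in every 3, starting at position 1 (positions 1st, 4th, 7th, ...), then reverse the string.
"zqunuctypukuu" → "uutnz".
(Check on "kcrbjpsnxnou": → "kbsn" → "nsbk" ✓)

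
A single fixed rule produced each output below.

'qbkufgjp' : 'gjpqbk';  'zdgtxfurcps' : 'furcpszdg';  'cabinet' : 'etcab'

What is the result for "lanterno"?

rnolan

In each case the input is transformed by: move the first 3 characters to the end (rotate left by 3), then delete the first 2 characters.
For "lanterno", step one produces "ternolan"; step two turns that into "rnolan".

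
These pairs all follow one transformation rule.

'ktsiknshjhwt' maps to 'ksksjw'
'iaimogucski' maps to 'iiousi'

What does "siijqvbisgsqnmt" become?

The transformation: keep every other character starting from the first (positions 1st, 3rd, 5th, ...).
So "siijqvbisgsqnmt" becomes "siqbssnt".

siqbssnt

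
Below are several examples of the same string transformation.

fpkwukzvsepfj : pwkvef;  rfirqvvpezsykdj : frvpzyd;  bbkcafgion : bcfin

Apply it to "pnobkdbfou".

nbdfu

The transformation: keep every other character starting from the second (positions 2nd, 4th, 6th, ...).
On "pnobkdbfou" that produces "nbdfu".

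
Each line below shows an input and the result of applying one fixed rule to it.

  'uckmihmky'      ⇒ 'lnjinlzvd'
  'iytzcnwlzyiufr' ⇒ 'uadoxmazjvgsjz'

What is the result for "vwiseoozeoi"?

jtfppafpjwx

Rule — shift every letter 1 place forward in the alphabet (wrapping around), then move the first 2 characters to the end (rotate left by 2).
On "vwiseoozeoi" that produces "jtfppafpjwx".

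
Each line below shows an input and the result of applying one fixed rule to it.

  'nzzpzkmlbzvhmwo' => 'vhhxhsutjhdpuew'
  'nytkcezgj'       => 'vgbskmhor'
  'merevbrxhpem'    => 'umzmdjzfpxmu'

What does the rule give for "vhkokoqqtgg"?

Looking at the pairs, the operation is to shift every letter 8 places forward in the alphabet (wrapping around).
For "vhkokoqqtgg" the result is "dpswswyyboo".

dpswswyyboo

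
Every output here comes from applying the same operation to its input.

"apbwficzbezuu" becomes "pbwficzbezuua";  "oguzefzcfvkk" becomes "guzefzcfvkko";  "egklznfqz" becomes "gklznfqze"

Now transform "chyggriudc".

The rule is to move the first character to the end.
So "chyggriudc" becomes "hyggriudcc".

hyggriudcc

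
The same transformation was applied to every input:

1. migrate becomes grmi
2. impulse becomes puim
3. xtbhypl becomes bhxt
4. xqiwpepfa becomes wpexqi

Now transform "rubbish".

The rule is to delete the last 3 characters, then swap the front and back halves of the string.
"rubbish" → "bbru".

bbru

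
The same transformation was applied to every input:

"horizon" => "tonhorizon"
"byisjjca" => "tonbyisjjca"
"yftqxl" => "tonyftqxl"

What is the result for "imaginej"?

The rule is to prepend "ton".
So "imaginej" becomes "tonimaginej".

tonimaginej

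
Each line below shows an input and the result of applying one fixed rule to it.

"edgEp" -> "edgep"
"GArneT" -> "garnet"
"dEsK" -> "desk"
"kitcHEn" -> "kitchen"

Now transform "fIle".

The pattern: convert every letter to lowercase.
"fIle" → "file".

file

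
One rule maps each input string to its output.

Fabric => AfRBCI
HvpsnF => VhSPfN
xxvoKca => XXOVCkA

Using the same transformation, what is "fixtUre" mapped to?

Looking at the pairs, the operation is to swap each adjacent pair of characters (1↔2, 3↔4, ...), then flip the case of every letter.
On "fixtUre": the first step gives "iftxrUe", and the second then gives "IFTXRuE".
(Check on "HvpsnF": → "vHspFn" → "VhSPfN" ✓)

IFTXRuE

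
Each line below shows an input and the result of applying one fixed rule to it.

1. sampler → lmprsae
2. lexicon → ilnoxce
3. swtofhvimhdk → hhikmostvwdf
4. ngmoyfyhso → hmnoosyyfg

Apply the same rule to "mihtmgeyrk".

hikmmrtyeg

Looking at the pairs, the operation is to sort the characters into alphabetical order, then move the first 2 characters to the end (rotate left by 2).
Working it through for "mihtmgeyrk": intermediate "eghikmmrty", final "hikmmrtyeg".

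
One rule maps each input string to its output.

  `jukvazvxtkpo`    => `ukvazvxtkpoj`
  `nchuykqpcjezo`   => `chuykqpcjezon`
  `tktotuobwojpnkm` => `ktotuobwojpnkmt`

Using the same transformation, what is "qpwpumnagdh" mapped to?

The pattern: move the first character to the end.
Applying that to "qpwpumnagdh" gives "pwpumnagdhq".

pwpumnagdhq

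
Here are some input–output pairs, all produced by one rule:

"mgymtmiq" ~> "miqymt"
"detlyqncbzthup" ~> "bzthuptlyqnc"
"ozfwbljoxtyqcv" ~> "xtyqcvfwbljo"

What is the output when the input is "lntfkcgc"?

cgctfk

Rule — delete the first 2 characters, then swap the front and back halves of the string.
For "lntfkcgc", step one produces "tfkcgc"; step two turns that into "cgctfk".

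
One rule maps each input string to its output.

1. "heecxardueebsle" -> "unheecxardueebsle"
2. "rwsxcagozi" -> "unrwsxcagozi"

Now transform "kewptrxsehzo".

The pattern: prepend "un".
Applying that to "kewptrxsehzo" gives "unkewptrxsehzo".

unkewptrxsehzo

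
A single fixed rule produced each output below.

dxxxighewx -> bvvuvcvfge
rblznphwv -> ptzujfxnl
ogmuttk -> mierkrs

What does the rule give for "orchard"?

mbppayf

Each output is the input with this applied: take characters alternately from the front and the back (1st, last, 2nd, 2nd-last, ...), then shift every letter 2 places backward in the alphabet (wrapping around).
On "orchard": the first step gives "odrrcah", and the second then gives "mbppayf".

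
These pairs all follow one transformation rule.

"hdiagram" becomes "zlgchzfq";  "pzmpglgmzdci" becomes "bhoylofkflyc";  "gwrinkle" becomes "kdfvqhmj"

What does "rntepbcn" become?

In each case the input is transformed by: shift every letter 1 place backward in the alphabet (wrapping around), then move the last 2 characters to the front (rotate right by 2).
"rntepbcn" → "qmsdoabm" → "bmqmsdoa".
(Check on "hdiagram": → "gchzfqzl" → "zlgchzfq" ✓)

bmqmsdoa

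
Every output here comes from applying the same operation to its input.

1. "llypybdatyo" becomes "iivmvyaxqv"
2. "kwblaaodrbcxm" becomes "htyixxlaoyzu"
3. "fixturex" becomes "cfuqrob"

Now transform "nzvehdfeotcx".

kwsbeacblqz

The transformation: shift every letter 3 places backward in the alphabet (wrapping around), then delete the last character.
Applying both steps to "nzvehdfeotcx": "kwsbeacblqzu", then "kwsbeacblqz".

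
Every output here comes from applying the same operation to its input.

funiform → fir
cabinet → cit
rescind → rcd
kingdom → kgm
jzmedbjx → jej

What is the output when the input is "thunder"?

The rule is to keep one character in every 3, starting at position 1 (positions 1st, 4th, 7th, ...).
So "thunder" becomes "tnr".

tnr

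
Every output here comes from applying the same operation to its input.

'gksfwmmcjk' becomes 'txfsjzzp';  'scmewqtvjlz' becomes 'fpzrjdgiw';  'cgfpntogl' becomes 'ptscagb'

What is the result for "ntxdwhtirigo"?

agkqjugvev

Looking at the pairs, the operation is to shift every letter 13 places forward in the alphabet (wrapping around) — i.e. ROT13, then delete the last 2 characters.
On "ntxdwhtirigo": the first step gives "agkqjugvevtb", and the second then gives "agkqjugvev".
(Check on "cgfpntogl": → "ptscagbty" → "ptscagb" ✓)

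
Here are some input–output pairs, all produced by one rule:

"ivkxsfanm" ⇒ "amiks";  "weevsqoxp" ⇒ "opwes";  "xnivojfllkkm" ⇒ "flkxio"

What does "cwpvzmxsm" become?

xmcpz

The transformation: keep every other character starting from the first (positions 1st, 3rd, 5th, ...), then move the first 3 characters to the end (rotate left by 3).
For "cwpvzmxsm", step one produces "cpzxm"; step two turns that into "xmcpz".
(Check on "ivkxsfanm": → "iksam" → "amiks" ✓)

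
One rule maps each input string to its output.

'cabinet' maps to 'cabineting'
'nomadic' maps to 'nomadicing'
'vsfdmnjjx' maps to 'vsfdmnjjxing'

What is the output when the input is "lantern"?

Looking at the pairs, the operation is to append "ing".
Doing the same to "lantern": "lanterning".

lanterning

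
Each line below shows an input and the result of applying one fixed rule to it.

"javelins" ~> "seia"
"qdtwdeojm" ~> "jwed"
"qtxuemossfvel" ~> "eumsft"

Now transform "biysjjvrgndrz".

rsjrni

The rule is to keep every other character starting from the second (positions 2nd, 4th, 6th, ...), then swap the first and last characters.
"biysjjvrgndrz" → "rsjrni".
(Check on "qdtwdeojm": → "dwej" → "jwed" ✓)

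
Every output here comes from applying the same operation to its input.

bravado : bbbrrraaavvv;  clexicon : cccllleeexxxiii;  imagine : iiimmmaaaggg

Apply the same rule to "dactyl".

Looking at the pairs, the operation is to delete the last 3 characters, then repeat every character 3 times.
For "dactyl" the result is "dddaaaccc".

dddaaaccc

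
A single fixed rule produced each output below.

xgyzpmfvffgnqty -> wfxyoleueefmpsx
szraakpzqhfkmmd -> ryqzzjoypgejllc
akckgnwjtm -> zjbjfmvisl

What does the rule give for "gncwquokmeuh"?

fmbvptnjldtg

The transformation: shift every letter 1 place backward in the alphabet (wrapping around).
So "gncwquokmeuh" becomes "fmbvptnjldtg".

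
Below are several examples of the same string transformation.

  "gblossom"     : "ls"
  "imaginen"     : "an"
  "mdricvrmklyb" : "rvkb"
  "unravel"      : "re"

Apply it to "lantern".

What's happening: keep one character in every 3, starting at position 3 (positions 3rd, 6th, 9th, ...).
So "lantern" becomes "nr".

nr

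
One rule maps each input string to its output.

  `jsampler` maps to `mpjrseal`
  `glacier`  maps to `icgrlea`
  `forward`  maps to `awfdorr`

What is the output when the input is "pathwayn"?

The pattern: take characters alternately from the front and the back (1st, last, 2nd, 2nd-last, ...), then move the last 2 characters to the front (rotate right by 2).
Applying that to "pathwayn" gives "hwpnayta".

hwpnayta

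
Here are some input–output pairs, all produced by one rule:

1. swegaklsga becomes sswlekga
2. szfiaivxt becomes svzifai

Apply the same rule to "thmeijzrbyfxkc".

The pattern: delete the last 2 characters, then take characters alternately from the front and the back (1st, last, 2nd, 2nd-last, ...).
So "thmeijzrbyfxkc" becomes "txhfmyebirjz".

txhfmyebirjz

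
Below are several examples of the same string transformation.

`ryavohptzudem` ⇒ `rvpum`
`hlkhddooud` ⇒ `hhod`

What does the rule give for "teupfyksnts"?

What's happening: keep one character in every 3, starting at position 1 (positions 1st, 4th, 7th, ...).
Applying that to "teupfyksnts" gives "tpkt".

tpkt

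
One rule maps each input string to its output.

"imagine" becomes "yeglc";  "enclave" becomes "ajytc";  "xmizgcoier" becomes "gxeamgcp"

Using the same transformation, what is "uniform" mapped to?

gdmpk

Rule — delete the first 2 characters, then shift every letter 2 places backward in the alphabet (wrapping around).
Applying both steps to "uniform": "iform", then "gdmpk".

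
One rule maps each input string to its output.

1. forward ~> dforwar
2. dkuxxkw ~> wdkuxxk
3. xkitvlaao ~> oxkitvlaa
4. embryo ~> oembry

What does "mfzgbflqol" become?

The transformation: move the last character to the front.
Applying that to "mfzgbflqol" gives "lmfzgbflqo".

lmfzgbflqo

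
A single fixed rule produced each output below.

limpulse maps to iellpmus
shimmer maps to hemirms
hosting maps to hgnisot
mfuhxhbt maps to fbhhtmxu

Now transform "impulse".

Rule — sort the characters into alphabetical order, then swap each adjacent pair of characters (1↔2, 3↔4, ...).
For "impulse", step one produces "eilmpsu"; step two turns that into "iemlspu".

iemlspu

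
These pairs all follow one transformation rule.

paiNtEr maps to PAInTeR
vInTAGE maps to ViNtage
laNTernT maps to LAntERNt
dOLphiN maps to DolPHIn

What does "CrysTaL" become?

cRYStAl

Rule — flip the case of every letter.
For "CrysTaL" the result is "cRYStAl".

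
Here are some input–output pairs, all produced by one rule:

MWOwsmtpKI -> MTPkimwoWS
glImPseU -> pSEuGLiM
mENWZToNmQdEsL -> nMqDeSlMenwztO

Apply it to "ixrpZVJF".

zvjfIXRP

In each case the input is transformed by: flip the case of every letter, then swap the front and back halves of the string.
Working it through for "ixrpZVJF": intermediate "IXRPzvjf", final "zvjfIXRP".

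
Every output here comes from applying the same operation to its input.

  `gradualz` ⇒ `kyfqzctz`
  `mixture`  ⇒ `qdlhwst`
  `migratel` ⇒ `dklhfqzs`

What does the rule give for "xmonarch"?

bgwlnmzq

The pattern: shift every letter 1 place backward in the alphabet (wrapping around), then move the last 2 characters to the front (rotate right by 2).
"xmonarch" → "bgwlnmzq".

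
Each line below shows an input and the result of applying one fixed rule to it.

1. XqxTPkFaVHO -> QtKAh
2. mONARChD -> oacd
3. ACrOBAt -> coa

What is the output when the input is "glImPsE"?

The rule is to flip the case of every letter, then keep every other character starting from the second (positions 2nd, 4th, 6th, ...).
So "glImPsE" becomes "LMS".

LMS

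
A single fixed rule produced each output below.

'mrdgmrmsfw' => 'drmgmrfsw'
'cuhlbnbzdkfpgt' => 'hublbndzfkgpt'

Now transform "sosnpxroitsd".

sopnrxiostd

Each output is the input with this applied: delete the first character, then swap each adjacent pair of characters (1↔2, 3↔4, ...).
Starting from "sosnpxroitsd": after the first operation, "osnpxroitsd"; after the second, "sopnrxiostd".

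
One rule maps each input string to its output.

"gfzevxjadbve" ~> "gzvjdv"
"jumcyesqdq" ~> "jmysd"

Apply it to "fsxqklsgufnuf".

The transformation: keep every other character starting from the first (positions 1st, 3rd, 5th, ...).
For "fsxqklsgufnuf" the result is "fxksunf".

fxksunf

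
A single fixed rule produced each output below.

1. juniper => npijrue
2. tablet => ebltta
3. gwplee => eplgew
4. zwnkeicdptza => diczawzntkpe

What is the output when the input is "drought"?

What's happening: take characters alternately from the front and the back (1st, last, 2nd, 2nd-last, ...), then move the last 3 characters to the front (rotate right by 3).
"drought" → "dtrhogu" → "ogudtrh".

ogudtrh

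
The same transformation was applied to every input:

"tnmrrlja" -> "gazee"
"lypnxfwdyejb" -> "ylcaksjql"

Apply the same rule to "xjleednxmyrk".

The pattern: delete the last 3 characters, then shift every letter 13 places forward in the alphabet (wrapping around) — i.e. ROT13.
Doing the same to "xjleednxmyrk": "kwyrrqakz".

kwyrrqakz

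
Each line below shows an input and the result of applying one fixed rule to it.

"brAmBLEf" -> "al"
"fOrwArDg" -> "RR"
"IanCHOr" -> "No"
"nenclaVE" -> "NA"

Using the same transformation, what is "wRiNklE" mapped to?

The transformation: flip the case of every letter, then keep one character in every 3, starting at position 3 (positions 3rd, 6th, 9th, ...).
For "wRiNklE", step one produces "WrInKLe"; step two turns that into "IL".
(Check on "IanCHOr": → "iANchoR" → "No" ✓)

IL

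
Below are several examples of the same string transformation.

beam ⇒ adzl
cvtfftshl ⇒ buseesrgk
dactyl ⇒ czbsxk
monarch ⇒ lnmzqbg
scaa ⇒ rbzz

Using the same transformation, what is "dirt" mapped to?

The rule is to shift every letter 1 place backward in the alphabet (wrapping around).
On "dirt" that produces "chqs".

chqs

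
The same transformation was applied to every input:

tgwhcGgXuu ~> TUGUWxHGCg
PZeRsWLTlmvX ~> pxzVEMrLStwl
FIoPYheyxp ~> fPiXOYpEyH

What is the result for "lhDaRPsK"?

Rule — flip the case of every letter, then take characters alternately from the front and the back (1st, last, 2nd, 2nd-last, ...).
Applying both steps to "lhDaRPsK": "LHdArpSk", then "LkHSdpAr".
(Check on "PZeRsWLTlmvX": → "pzErSwltLMVx" → "pxzVEMrLStwl" ✓)

LkHSdpAr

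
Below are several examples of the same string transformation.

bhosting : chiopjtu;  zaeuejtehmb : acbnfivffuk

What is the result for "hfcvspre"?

The transformation: take characters alternately from the front and the back (1st, last, 2nd, 2nd-last, ...), then shift every letter 1 place forward in the alphabet (wrapping around).
"hfcvspre" → "ifgsdqwt".

ifgsdqwt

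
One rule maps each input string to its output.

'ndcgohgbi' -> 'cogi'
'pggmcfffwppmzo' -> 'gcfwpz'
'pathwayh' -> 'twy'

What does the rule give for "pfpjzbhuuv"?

The pattern: keep every other character starting from the first (positions 1st, 3rd, 5th, ...), then delete the first character.
Doing the same to "pfpjzbhuuv": "pzhu".

pzhu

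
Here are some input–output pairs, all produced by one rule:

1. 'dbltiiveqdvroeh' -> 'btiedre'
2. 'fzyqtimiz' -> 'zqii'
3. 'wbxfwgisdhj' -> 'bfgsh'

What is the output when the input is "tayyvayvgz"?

ayavz

The rule is to keep every other character starting from the second (positions 2nd, 4th, 6th, ...).
Doing the same to "tayyvayvgz": "ayavz".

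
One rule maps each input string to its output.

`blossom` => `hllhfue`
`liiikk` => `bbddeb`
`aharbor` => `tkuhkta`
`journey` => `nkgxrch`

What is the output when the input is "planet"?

tgxmie

What's happening: move the first 2 characters to the end (rotate left by 2), then shift every letter 7 places backward in the alphabet (wrapping around).
Applying that to "planet" gives "tgxmie".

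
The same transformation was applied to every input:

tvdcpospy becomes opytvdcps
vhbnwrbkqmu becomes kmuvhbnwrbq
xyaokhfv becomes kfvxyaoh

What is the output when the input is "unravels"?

The rule is to move the last 3 characters to the front (rotate right by 3), then swap the first and last characters.
Applying both steps to "unravels": "elsunrav", then "vlsunrae".
(Check on "tvdcpospy": → "spytvdcpo" → "opytvdcps" ✓)

vlsunrae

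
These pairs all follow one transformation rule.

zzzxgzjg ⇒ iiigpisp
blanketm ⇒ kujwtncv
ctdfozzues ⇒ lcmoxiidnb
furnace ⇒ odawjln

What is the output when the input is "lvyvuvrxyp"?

In each case the input is transformed by: shift every letter 9 places forward in the alphabet (wrapping around).
Applying that to "lvyvuvrxyp" gives "uehedeaghy".

uehedeaghy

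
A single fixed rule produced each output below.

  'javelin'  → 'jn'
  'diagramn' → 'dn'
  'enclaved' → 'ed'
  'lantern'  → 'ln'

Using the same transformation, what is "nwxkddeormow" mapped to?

What's happening: take characters alternately from the front and the back (1st, last, 2nd, 2nd-last, ...), then keep only the first 2 characters.
On "nwxkddeormow": the first step gives "nwwoxmkrdode", and the second then gives "nw".

nw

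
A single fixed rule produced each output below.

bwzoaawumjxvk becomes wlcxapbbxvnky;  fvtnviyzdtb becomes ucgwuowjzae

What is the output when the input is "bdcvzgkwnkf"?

Looking at the pairs, the operation is to shift every letter 1 place forward in the alphabet (wrapping around), then move the last 2 characters to the front (rotate right by 2).
For "bdcvzgkwnkf", step one produces "cedwahlxolg"; step two turns that into "lgcedwahlxo".

lgcedwahlxo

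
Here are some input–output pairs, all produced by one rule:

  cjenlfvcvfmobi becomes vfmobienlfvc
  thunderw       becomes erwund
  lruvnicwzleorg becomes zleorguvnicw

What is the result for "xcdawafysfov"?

Rule — delete the first 2 characters, then swap the front and back halves of the string.
On "xcdawafysfov": the first step gives "dawafysfov", and the second then gives "ysfovdawaf".

ysfovdawaf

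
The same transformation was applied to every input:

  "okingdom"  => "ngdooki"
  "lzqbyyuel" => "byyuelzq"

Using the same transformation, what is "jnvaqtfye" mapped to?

What's happening: delete the last character, then move the first 3 characters to the end (rotate left by 3).
Starting from "jnvaqtfye": after the first operation, "jnvaqtfy"; after the second, "aqtfyjnv".

aqtfyjnv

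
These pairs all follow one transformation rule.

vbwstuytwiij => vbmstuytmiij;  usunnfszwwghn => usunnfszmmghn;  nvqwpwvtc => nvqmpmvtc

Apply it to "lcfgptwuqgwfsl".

Looking at the pairs, the operation is to replace every "w" with "m".
So "lcfgptwuqgwfsl" becomes "lcfgptmuqgmfsl".

lcfgptmuqgmfsl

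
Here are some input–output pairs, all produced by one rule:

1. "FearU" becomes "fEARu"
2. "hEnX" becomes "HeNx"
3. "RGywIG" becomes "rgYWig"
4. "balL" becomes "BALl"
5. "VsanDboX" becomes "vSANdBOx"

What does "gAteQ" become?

Rule — flip the case of every letter.
For "gAteQ" the result is "GaTEq".

GaTEq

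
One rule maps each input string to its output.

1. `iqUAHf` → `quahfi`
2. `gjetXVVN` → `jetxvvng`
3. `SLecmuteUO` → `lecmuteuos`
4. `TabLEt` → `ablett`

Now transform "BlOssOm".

The rule is to move the first character to the end, then convert every letter to lowercase.
On "BlOssOm": the first step gives "lOssOmB", and the second then gives "lossomb".

lossomb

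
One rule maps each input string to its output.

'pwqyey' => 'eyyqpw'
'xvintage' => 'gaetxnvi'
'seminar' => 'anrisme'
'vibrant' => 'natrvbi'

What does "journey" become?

What's happening: move the last 2 characters to the front (rotate right by 2), then take characters alternately from the front and the back (1st, last, 2nd, 2nd-last, ...).
"journey" → "eyjourn" → "enyrjuo".
(Check on "pwqyey": → "eypwqy" → "eyyqpw" ✓)

enyrjuo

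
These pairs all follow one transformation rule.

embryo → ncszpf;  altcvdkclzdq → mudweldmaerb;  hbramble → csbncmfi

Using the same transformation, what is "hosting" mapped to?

Each output is the input with this applied: move the first character to the end, then shift every letter 1 place forward in the alphabet (wrapping around).
For "hosting", step one produces "ostingh"; step two turns that into "ptujohi".

ptujohi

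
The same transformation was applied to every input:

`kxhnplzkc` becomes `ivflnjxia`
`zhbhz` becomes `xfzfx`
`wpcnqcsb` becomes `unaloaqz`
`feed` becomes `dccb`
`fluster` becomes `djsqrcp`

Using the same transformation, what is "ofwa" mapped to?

mduy

What's happening: shift every letter 2 places backward in the alphabet (wrapping around).
Applying that to "ofwa" gives "mduy".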